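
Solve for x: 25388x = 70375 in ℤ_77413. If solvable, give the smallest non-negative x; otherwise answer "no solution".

18301

First find gcd(25388, 77413):
77413 = 3×25388 + 1249
25388 = 20×1249 + 408
1249 = 3×408 + 25
408 = 16×25 + 8
25 = 3×8 + 1
8 = 8×1 + 0
gcd = 1, so a unique solution mod 77413 exists.
Back-substitute for the Bézout coefficients:
1 = 25 − 3·8
1 = −3·408 + 49·25
1 = 49·1249 − 150·408
1 = −150·25388 + 3049·1249
1 = 3049·77413 − 9297·25388
So 25388·(-9297) ≡ 1 (mod 77413), giving 25388⁻¹ ≡ 68116.
x ≡ 25388⁻¹·70375 ≡ 68116·70375 ≡ 18301 (mod 77413).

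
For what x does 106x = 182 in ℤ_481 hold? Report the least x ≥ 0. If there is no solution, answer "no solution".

156

First find gcd(106, 481):
481 = 4*106 + 57
106 = 1*57 + 49
57 = 1*49 + 8
49 = 6*8 + 1
8 = 8*1 + 0
gcd = 1, so a unique solution mod 481 exists.
Back-substitute for the Bézout coefficients:
1 = 49 − 6·8
1 = −6·57 + 7·49
1 = 7·106 − 13·57
1 = −13·481 + 59·106
So 106·(59) ≡ 1 (mod 481), giving 106⁻¹ ≡ 59.
x ≡ 106⁻¹·182 ≡ 59·182 ≡ 156 (mod 481).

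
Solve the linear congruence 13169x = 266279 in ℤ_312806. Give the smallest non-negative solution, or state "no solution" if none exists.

First find gcd(13169, 312806):
312806 = 23·13169 + 9919
13169 = 1·9919 + 3250
9919 = 3·3250 + 169
3250 = 19·169 + 39
169 = 4·39 + 13
39 = 3·13 + 0
gcd = 13 and 13 | 266279, so solutions exist. Divide through by 13: 1013x ≡ 20483 (mod 24062).
Now find 1013⁻¹ mod 24062:
24062 = 23*1013 + 763
1013 = 1*763 + 250
763 = 3*250 + 13
250 = 19*13 + 3
13 = 4*3 + 1
3 = 3*1 + 0
Back-substitute:
1 = 13 − 4·3
1 = −4·250 + 77·13
1 = 77·763 − 235·250
1 = −235·1013 + 312·763
1 = 312·24062 − 7411·1013
So 1013·(-7411) ≡ 1 (mod 24062), i.e. 1013⁻¹ ≡ 16651.
Then x ≡ 16651·20483 ≡ 7645 (mod 24062); the smallest non-negative solution is x = 7645.

7645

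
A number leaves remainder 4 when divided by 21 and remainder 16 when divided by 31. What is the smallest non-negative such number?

Write x = 4 + 21·k. Then 21·k ≡ 16 − 4 ≡ 12 (mod 31).
Need 21⁻¹ mod 31. Extended Euclid on (31, 21):
31 = 1×21 + 10
21 = 2×10 + 1
10 = 10×1 + 0
Back-substitute:
1 = 21 − 2·10
1 = −2·31 + 3·21
21⁻¹ ≡ 3 (mod 31), so k ≡ 3·12 ≡ 5 (mod 31).
x = 4 + 21·5 = 109.

109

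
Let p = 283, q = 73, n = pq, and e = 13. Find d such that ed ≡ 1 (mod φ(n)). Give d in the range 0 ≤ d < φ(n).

φ(n) = (p−1)(q−1) = 282·72 = 20304.
Need d with 13·d ≡ 1 (mod 20304). Apply the extended Euclidean algorithm:
20304 = 1561*13 + 11
13 = 1*11 + 2
11 = 5*2 + 1
2 = 2*1 + 0
Back-substitute:
1 = 11 − 5·2
1 = −5·13 + 6·11
1 = 6·20304 − 9371·13
So 13·(-9371) ≡ 1 (mod 20304), hence d ≡ -9371 ≡ 10933 (mod 20304).

10933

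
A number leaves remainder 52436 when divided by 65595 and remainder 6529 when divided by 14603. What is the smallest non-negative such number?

882305186

Write x = 52436 + 65595·k. Then 65595·k ≡ 6529 − 52436 ≡ 12505 (mod 14603).
Need 65595⁻¹ mod 14603. Extended Euclid on (14603, 7183):
14603 = 2*7183 + 237
7183 = 30*237 + 73
237 = 3*73 + 18
73 = 4*18 + 1
18 = 18*1 + 0
Back-substitute:
1 = 73 − 4·18
1 = −4·237 + 13·73
1 = 13·7183 − 394·237
1 = −394·14603 + 801·7183
65595⁻¹ ≡ 801 (mod 14603), so k ≡ 801·12505 ≡ 13450 (mod 14603).
x = 52436 + 65595·13450 = 882305186.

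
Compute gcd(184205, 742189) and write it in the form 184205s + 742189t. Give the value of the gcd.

7

Euclidean algorithm:
742189 = 4·184205 + 5369
184205 = 34·5369 + 1659
5369 = 3·1659 + 392
1659 = 4·392 + 91
392 = 4·91 + 28
91 = 3·28 + 7
28 = 4·7 + 0
gcd(184205, 742189) = 7.
Express as a combination:
7 = 91 − 3·28
7 = −3·392 + 13·91
7 = 13·1659 − 55·392
7 = −55·5369 + 178·1659
7 = 178·184205 − 6107·5369
7 = −6107·742189 + 24606·184205
So 7 = (-6107)·742189 + (24606)·184205.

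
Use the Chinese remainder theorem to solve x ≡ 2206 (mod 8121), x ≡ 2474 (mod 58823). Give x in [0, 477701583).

Write x = 2206 + 8121·k. Then 8121·k ≡ 2474 − 2206 ≡ 268 (mod 58823).
Need 8121⁻¹ mod 58823. Extended Euclid on (58823, 8121):
58823 = 7*8121 + 1976
8121 = 4*1976 + 217
1976 = 9*217 + 23
217 = 9*23 + 10
23 = 2*10 + 3
10 = 3*3 + 1
3 = 3*1 + 0
Back-substitute:
1 = 10 − 3·3
1 = −3·23 + 7·10
1 = 7·217 − 66·23
1 = −66·1976 + 601·217
1 = 601·8121 − 2470·1976
1 = −2470·58823 + 17891·8121
8121⁻¹ ≡ 17891 (mod 58823), so k ≡ 17891·268 ≡ 30125 (mod 58823).
x = 2206 + 8121·30125 = 244647331.

244647331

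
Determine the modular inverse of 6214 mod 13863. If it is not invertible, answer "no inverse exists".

Run Euclid on (13863, 6214):
13863 = 2×6214 + 1435
6214 = 4×1435 + 474
1435 = 3×474 + 13
474 = 36×13 + 6
13 = 2×6 + 1
6 = 6×1 + 0
Since gcd(6214, 13863) = 1, back-substitute to write 1 as a combination:
1 = 13 − 2·6
1 = −2·474 + 73·13
1 = 73·1435 − 221·474
1 = −221·6214 + 957·1435
1 = 957·13863 − 2135·6214
So 6214·(-2135) ≡ 1 (mod 13863), and -2135 ≡ 11728 (mod 13863).

11728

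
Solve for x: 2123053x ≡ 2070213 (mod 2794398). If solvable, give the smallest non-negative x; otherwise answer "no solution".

First find gcd(2123053, 2794398):
2794398 = 1·2123053 + 671345
2123053 = 3·671345 + 109018
671345 = 6·109018 + 17237
109018 = 6·17237 + 5596
17237 = 3·5596 + 449
5596 = 12·449 + 208
449 = 2·208 + 33
208 = 6·33 + 10
33 = 3·10 + 3
10 = 3·3 + 1
3 = 3·1 + 0
gcd = 1, so a unique solution mod 2794398 exists.
Back-substitute for the Bézout coefficients:
1 = 10 − 3·3
1 = −3·33 + 10·10
1 = 10·208 − 63·33
1 = −63·449 + 136·208
1 = 136·5596 − 1695·449
1 = −1695·17237 + 5221·5596
1 = 5221·109018 − 33021·17237
1 = −33021·671345 + 203347·109018
1 = 203347·2123053 − 643062·671345
1 = −643062·2794398 + 846409·2123053
So 2123053·(846409) ≡ 1 (mod 2794398), giving 2123053⁻¹ ≡ 846409.
x ≡ 2123053⁻¹·2070213 ≡ 846409·2070213 ≡ 88431 (mod 2794398).

88431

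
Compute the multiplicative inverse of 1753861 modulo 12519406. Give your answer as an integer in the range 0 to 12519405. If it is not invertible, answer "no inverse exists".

2474863

Apply the Euclidean algorithm to 12519406 and 1753861:
12519406 = 7*1753861 + 242379
1753861 = 7*242379 + 57208
242379 = 4*57208 + 13547
57208 = 4*13547 + 3020
13547 = 4*3020 + 1467
3020 = 2*1467 + 86
1467 = 17*86 + 5
86 = 17*5 + 1
5 = 5*1 + 0
Since gcd(1753861, 12519406) = 1, back-substitute to write 1 as a combination:
1 = 86 − 17·5
1 = −17·1467 + 290·86
1 = 290·3020 − 597·1467
1 = −597·13547 + 2678·3020
1 = 2678·57208 − 11309·13547
1 = −11309·242379 + 47914·57208
1 = 47914·1753861 − 346707·242379
1 = −346707·12519406 + 2474863·1753861
So 1753861·2474863 ≡ 1 (mod 12519406).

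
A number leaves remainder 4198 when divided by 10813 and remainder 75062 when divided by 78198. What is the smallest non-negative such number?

Write x = 4198 + 10813·k. Then 10813·k ≡ 75062 − 4198 ≡ 70864 (mod 78198).
Need 10813⁻¹ mod 78198. Extended Euclid on (78198, 10813):
78198 = 7×10813 + 2507
10813 = 4×2507 + 785
2507 = 3×785 + 152
785 = 5×152 + 25
152 = 6×25 + 2
25 = 12×2 + 1
2 = 2×1 + 0
Back-substitute:
1 = 25 − 12·2
1 = −12·152 + 73·25
1 = 73·785 − 377·152
1 = −377·2507 + 1204·785
1 = 1204·10813 − 5193·2507
1 = −5193·78198 + 37555·10813
10813⁻¹ ≡ 37555 (mod 78198), so k ≡ 37555·70864 ≡ 63184 (mod 78198).
x = 4198 + 10813·63184 = 683212790.

683212790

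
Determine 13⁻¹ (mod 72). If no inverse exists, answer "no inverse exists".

61

Apply the Euclidean algorithm to 72 and 13:
72 = 5*13 + 7
13 = 1*7 + 6
7 = 1*6 + 1
6 = 6*1 + 0
Since gcd(13, 72) = 1, back-substitute to write 1 as a combination:
1 = 7 − 6
1 = −13 + 2·7
1 = 2·72 − 11·13
Thus 13·(-11) ≡ 1 (mod 72); reducing, -11 mod 72 = 61.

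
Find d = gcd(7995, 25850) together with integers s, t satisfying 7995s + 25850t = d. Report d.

Apply Euclid's algorithm to 25850 and 7995:
25850 = 3·7995 + 1865
7995 = 4·1865 + 535
1865 = 3·535 + 260
535 = 2·260 + 15
260 = 17·15 + 5
15 = 3·5 + 0
gcd(7995, 25850) = 5.
Express as a combination:
5 = 260 − 17·15
5 = −17·535 + 35·260
5 = 35·1865 − 122·535
5 = −122·7995 + 523·1865
5 = 523·25850 − 1691·7995
So 5 = (523)·25850 + (-1691)·7995.

5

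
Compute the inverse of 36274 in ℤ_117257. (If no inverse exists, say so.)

Compute gcd(36274, 117257):
117257 = 3·36274 + 8435
36274 = 4·8435 + 2534
8435 = 3·2534 + 833
2534 = 3·833 + 35
833 = 23·35 + 28
35 = 1·28 + 7
28 = 4·7 + 0
gcd(36274, 117257) = 7 ≠ 1, so 36274 has no multiplicative inverse modulo 117257.

no inverse exists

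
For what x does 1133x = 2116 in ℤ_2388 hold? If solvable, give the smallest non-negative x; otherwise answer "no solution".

944

First find gcd(1133, 2388):
2388 = 2*1133 + 122
1133 = 9*122 + 35
122 = 3*35 + 17
35 = 2*17 + 1
17 = 17*1 + 0
gcd = 1, so a unique solution mod 2388 exists.
Back-substitute for the Bézout coefficients:
1 = 35 − 2·17
1 = −2·122 + 7·35
1 = 7·1133 − 65·122
1 = −65·2388 + 137·1133
So 1133·(137) ≡ 1 (mod 2388), giving 1133⁻¹ ≡ 137.
x ≡ 1133⁻¹·2116 ≡ 137·2116 ≡ 944 (mod 2388).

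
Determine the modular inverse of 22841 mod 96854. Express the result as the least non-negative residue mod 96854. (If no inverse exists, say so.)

Run Euclid on (96854, 22841):
96854 = 4·22841 + 5490
22841 = 4·5490 + 881
5490 = 6·881 + 204
881 = 4·204 + 65
204 = 3·65 + 9
65 = 7·9 + 2
9 = 4·2 + 1
2 = 2·1 + 0
The gcd is 1. Working backward:
1 = 9 − 4·2
1 = −4·65 + 29·9
1 = 29·204 − 91·65
1 = −91·881 + 393·204
1 = 393·5490 − 2449·881
1 = −2449·22841 + 10189·5490
1 = 10189·96854 − 43205·22841
So 22841·(-43205) ≡ 1 (mod 96854), and -43205 ≡ 53649 (mod 96854).

53649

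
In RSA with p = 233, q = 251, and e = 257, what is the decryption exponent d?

47393

φ(n) = (p−1)(q−1) = 232·250 = 58000.
Need d with 257·d ≡ 1 (mod 58000). Apply the extended Euclidean algorithm:
58000 = 225×257 + 175
257 = 1×175 + 82
175 = 2×82 + 11
82 = 7×11 + 5
11 = 2×5 + 1
5 = 5×1 + 0
Back-substitute:
1 = 11 − 2·5
1 = −2·82 + 15·11
1 = 15·175 − 32·82
1 = −32·257 + 47·175
1 = 47·58000 − 10607·257
So 257·(-10607) ≡ 1 (mod 58000), hence d ≡ -10607 ≡ 47393 (mod 58000).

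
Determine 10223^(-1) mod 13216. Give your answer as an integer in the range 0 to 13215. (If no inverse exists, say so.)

12143

gcd(13216, 10223) by repeated division:
13216 = 1·10223 + 2993
10223 = 3·2993 + 1244
2993 = 2·1244 + 505
1244 = 2·505 + 234
505 = 2·234 + 37
234 = 6·37 + 12
37 = 3·12 + 1
12 = 12·1 + 0
The gcd is 1. Working backward:
1 = 37 − 3·12
1 = −3·234 + 19·37
1 = 19·505 − 41·234
1 = −41·1244 + 101·505
1 = 101·2993 − 243·1244
1 = −243·10223 + 830·2993
1 = 830·13216 − 1073·10223
Hence 10223⁻¹ ≡ -1073 ≡ 12143 (mod 13216).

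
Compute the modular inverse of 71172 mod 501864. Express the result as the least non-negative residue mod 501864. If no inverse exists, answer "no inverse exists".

Compute gcd(71172, 501864):
501864 = 7·71172 + 3660
71172 = 19·3660 + 1632
3660 = 2·1632 + 396
1632 = 4·396 + 48
396 = 8·48 + 12
48 = 4·12 + 0
The gcd is 12, not 1, hence no inverse exists.

no inverse exists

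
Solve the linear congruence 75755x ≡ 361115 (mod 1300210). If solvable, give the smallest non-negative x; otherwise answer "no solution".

156895

First find gcd(75755, 1300210):
1300210 = 17·75755 + 12375
75755 = 6·12375 + 1505
12375 = 8·1505 + 335
1505 = 4·335 + 165
335 = 2·165 + 5
165 = 33·5 + 0
gcd = 5 and 5 | 361115, so solutions exist. Divide through by 5: 15151x ≡ 72223 (mod 260042).
Now find 15151⁻¹ mod 260042:
260042 = 17×15151 + 2475
15151 = 6×2475 + 301
2475 = 8×301 + 67
301 = 4×67 + 33
67 = 2×33 + 1
33 = 33×1 + 0
Back-substitute:
1 = 67 − 2·33
1 = −2·301 + 9·67
1 = 9·2475 − 74·301
1 = −74·15151 + 453·2475
1 = 453·260042 − 7775·15151
So 15151·(-7775) ≡ 1 (mod 260042), i.e. 15151⁻¹ ≡ 252267.
Then x ≡ 252267·72223 ≡ 156895 (mod 260042); the smallest non-negative solution is x = 156895.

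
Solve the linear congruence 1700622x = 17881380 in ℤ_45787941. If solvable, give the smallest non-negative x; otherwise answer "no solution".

First find gcd(1700622, 45787941):
45787941 = 26*1700622 + 1571769
1700622 = 1*1571769 + 128853
1571769 = 12*128853 + 25533
128853 = 5*25533 + 1188
25533 = 21*1188 + 585
1188 = 2*585 + 18
585 = 32*18 + 9
18 = 2*9 + 0
gcd = 9 and 9 | 17881380, so solutions exist. Divide through by 9: 188958x ≡ 1986820 (mod 5087549).
Now find 188958⁻¹ mod 5087549:
5087549 = 26*188958 + 174641
188958 = 1*174641 + 14317
174641 = 12*14317 + 2837
14317 = 5*2837 + 132
2837 = 21*132 + 65
132 = 2*65 + 2
65 = 32*2 + 1
2 = 2*1 + 0
Back-substitute:
1 = 65 − 32·2
1 = −32·132 + 65·65
1 = 65·2837 − 1397·132
1 = −1397·14317 + 7050·2837
1 = 7050·174641 − 85997·14317
1 = −85997·188958 + 93047·174641
1 = 93047·5087549 − 2505219·188958
So 188958·(-2505219) ≡ 1 (mod 5087549), i.e. 188958⁻¹ ≡ 2582330.
Then x ≡ 2582330·1986820 ≡ 4700766 (mod 5087549); the smallest non-negative solution is x = 4700766.

4700766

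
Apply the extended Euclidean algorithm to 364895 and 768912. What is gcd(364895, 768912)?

1

Repeated division:
768912 = 2*364895 + 39122
364895 = 9*39122 + 12797
39122 = 3*12797 + 731
12797 = 17*731 + 370
731 = 1*370 + 361
370 = 1*361 + 9
361 = 40*9 + 1
9 = 9*1 + 0
gcd(364895, 768912) = 1.
Express as a combination:
1 = 361 − 40·9
1 = −40·370 + 41·361
1 = 41·731 − 81·370
1 = −81·12797 + 1418·731
1 = 1418·39122 − 4335·12797
1 = −4335·364895 + 40433·39122
1 = 40433·768912 − 85201·364895
So 1 = (40433)·768912 + (-85201)·364895.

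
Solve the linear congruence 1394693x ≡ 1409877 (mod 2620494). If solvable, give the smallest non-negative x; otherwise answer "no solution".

62685

First find gcd(1394693, 2620494):
2620494 = 1·1394693 + 1225801
1394693 = 1·1225801 + 168892
1225801 = 7·168892 + 43557
168892 = 3·43557 + 38221
43557 = 1·38221 + 5336
38221 = 7·5336 + 869
5336 = 6·869 + 122
869 = 7·122 + 15
122 = 8·15 + 2
15 = 7·2 + 1
2 = 2·1 + 0
gcd = 1, so a unique solution mod 2620494 exists.
Back-substitute for the Bézout coefficients:
1 = 15 − 7·2
1 = −7·122 + 57·15
1 = 57·869 − 406·122
1 = −406·5336 + 2493·869
1 = 2493·38221 − 17857·5336
1 = −17857·43557 + 20350·38221
1 = 20350·168892 − 78907·43557
1 = −78907·1225801 + 572699·168892
1 = 572699·1394693 − 651606·1225801
1 = −651606·2620494 + 1224305·1394693
So 1394693·(1224305) ≡ 1 (mod 2620494), giving 1394693⁻¹ ≡ 1224305.
x ≡ 1394693⁻¹·1409877 ≡ 1224305·1409877 ≡ 62685 (mod 2620494).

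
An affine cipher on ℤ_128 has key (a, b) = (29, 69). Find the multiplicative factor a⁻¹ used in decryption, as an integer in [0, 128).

53

gcd(128, 29) by repeated division:
128 = 4×29 + 12
29 = 2×12 + 5
12 = 2×5 + 2
5 = 2×2 + 1
2 = 2×1 + 0
The gcd is 1. Working backward:
1 = 5 − 2·2
1 = −2·12 + 5·5
1 = 5·29 − 12·12
1 = −12·128 + 53·29
So 29·53 ≡ 1 (mod 128).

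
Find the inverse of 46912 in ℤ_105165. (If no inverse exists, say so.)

Run Euclid on (105165, 46912):
105165 = 2·46912 + 11341
46912 = 4·11341 + 1548
11341 = 7·1548 + 505
1548 = 3·505 + 33
505 = 15·33 + 10
33 = 3·10 + 3
10 = 3·3 + 1
3 = 3·1 + 0
The gcd is 1. Working backward:
1 = 10 − 3·3
1 = −3·33 + 10·10
1 = 10·505 − 153·33
1 = −153·1548 + 469·505
1 = 469·11341 − 3436·1548
1 = −3436·46912 + 14213·11341
1 = 14213·105165 − 31862·46912
So 46912·(-31862) ≡ 1 (mod 105165), and -31862 ≡ 73303 (mod 105165).

73303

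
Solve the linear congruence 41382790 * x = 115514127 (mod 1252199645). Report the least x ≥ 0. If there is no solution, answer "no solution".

no solution

gcd(41382790, 1252199645):
1252199645 = 30*41382790 + 10715945
41382790 = 3*10715945 + 9234955
10715945 = 1*9234955 + 1480990
9234955 = 6*1480990 + 349015
1480990 = 4*349015 + 84930
349015 = 4*84930 + 9295
84930 = 9*9295 + 1275
9295 = 7*1275 + 370
1275 = 3*370 + 165
370 = 2*165 + 40
165 = 4*40 + 5
40 = 8*5 + 0
gcd = 5, but 5 ∤ 115514127, so the congruence has no solution.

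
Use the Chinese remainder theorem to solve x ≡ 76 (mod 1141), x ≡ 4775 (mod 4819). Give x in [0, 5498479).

4206943

Write x = 76 + 1141·k. Then 1141·k ≡ 4775 − 76 ≡ 4699 (mod 4819).
Need 1141⁻¹ mod 4819. Extended Euclid on (4819, 1141):
4819 = 4×1141 + 255
1141 = 4×255 + 121
255 = 2×121 + 13
121 = 9×13 + 4
13 = 3×4 + 1
4 = 4×1 + 0
Back-substitute:
1 = 13 − 3·4
1 = −3·121 + 28·13
1 = 28·255 − 59·121
1 = −59·1141 + 264·255
1 = 264·4819 − 1115·1141
1141⁻¹ ≡ 3704 (mod 4819), so k ≡ 3704·4699 ≡ 3687 (mod 4819).
x = 76 + 1141·3687 = 4206943.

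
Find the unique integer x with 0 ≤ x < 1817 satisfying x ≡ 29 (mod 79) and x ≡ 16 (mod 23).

108

Write x = 29 + 79·k. Then 79·k ≡ 16 − 29 ≡ 10 (mod 23).
Need 79⁻¹ mod 23. Extended Euclid on (23, 10):
23 = 2·10 + 3
10 = 3·3 + 1
3 = 3·1 + 0
Back-substitute:
1 = 10 − 3·3
1 = −3·23 + 7·10
79⁻¹ ≡ 7 (mod 23), so k ≡ 7·10 ≡ 1 (mod 23).
x = 29 + 79·1 = 108.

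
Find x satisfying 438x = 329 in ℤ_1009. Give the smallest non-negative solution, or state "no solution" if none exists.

First find gcd(438, 1009):
1009 = 2×438 + 133
438 = 3×133 + 39
133 = 3×39 + 16
39 = 2×16 + 7
16 = 2×7 + 2
7 = 3×2 + 1
2 = 2×1 + 0
gcd = 1, so a unique solution mod 1009 exists.
Back-substitute for the Bézout coefficients:
1 = 7 − 3·2
1 = −3·16 + 7·7
1 = 7·39 − 17·16
1 = −17·133 + 58·39
1 = 58·438 − 191·133
1 = −191·1009 + 440·438
So 438·(440) ≡ 1 (mod 1009), giving 438⁻¹ ≡ 440.
x ≡ 438⁻¹·329 ≡ 440·329 ≡ 473 (mod 1009).

473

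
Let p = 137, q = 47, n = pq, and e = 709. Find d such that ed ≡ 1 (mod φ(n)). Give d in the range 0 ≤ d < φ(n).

3053

φ(n) = (p−1)(q−1) = 136·46 = 6256.
Need d with 709·d ≡ 1 (mod 6256). Apply the extended Euclidean algorithm:
6256 = 8*709 + 584
709 = 1*584 + 125
584 = 4*125 + 84
125 = 1*84 + 41
84 = 2*41 + 2
41 = 20*2 + 1
2 = 2*1 + 0
Back-substitute:
1 = 41 − 20·2
1 = −20·84 + 41·41
1 = 41·125 − 61·84
1 = −61·584 + 285·125
1 = 285·709 − 346·584
1 = −346·6256 + 3053·709
So 709·3053 ≡ 1 (mod 6256), hence d = 3053.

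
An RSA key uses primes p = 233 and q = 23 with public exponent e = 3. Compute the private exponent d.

φ(n) = (p−1)(q−1) = 232·22 = 5104.
Need d with 3·d ≡ 1 (mod 5104). Apply the extended Euclidean algorithm:
5104 = 1701*3 + 1
3 = 3*1 + 0
Back-substitute:
1 = 5104 − 1701·3
So 3·(-1701) ≡ 1 (mod 5104), hence d ≡ -1701 ≡ 3403 (mod 5104).

3403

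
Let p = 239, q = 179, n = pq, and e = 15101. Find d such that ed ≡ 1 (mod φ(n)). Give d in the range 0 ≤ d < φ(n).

φ(n) = (p−1)(q−1) = 238·178 = 42364.
Need d with 15101·d ≡ 1 (mod 42364). Apply the extended Euclidean algorithm:
42364 = 2×15101 + 12162
15101 = 1×12162 + 2939
12162 = 4×2939 + 406
2939 = 7×406 + 97
406 = 4×97 + 18
97 = 5×18 + 7
18 = 2×7 + 4
7 = 1×4 + 3
4 = 1×3 + 1
3 = 3×1 + 0
Back-substitute:
1 = 4 − 3
1 = −7 + 2·4
1 = 2·18 − 5·7
1 = −5·97 + 27·18
1 = 27·406 − 113·97
1 = −113·2939 + 818·406
1 = 818·12162 − 3385·2939
1 = −3385·15101 + 4203·12162
1 = 4203·42364 − 11791·15101
So 15101·(-11791) ≡ 1 (mod 42364), hence d ≡ -11791 ≡ 30573 (mod 42364).

30573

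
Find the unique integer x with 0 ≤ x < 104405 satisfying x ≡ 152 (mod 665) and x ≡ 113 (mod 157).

Write x = 152 + 665·k. Then 665·k ≡ 113 − 152 ≡ 118 (mod 157).
Need 665⁻¹ mod 157. Extended Euclid on (157, 37):
157 = 4·37 + 9
37 = 4·9 + 1
9 = 9·1 + 0
Back-substitute:
1 = 37 − 4·9
1 = −4·157 + 17·37
665⁻¹ ≡ 17 (mod 157), so k ≡ 17·118 ≡ 122 (mod 157).
x = 152 + 665·122 = 81282.

81282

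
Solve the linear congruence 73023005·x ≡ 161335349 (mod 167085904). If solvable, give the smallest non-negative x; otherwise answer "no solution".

First find gcd(73023005, 167085904):
167085904 = 2×73023005 + 21039894
73023005 = 3×21039894 + 9903323
21039894 = 2×9903323 + 1233248
9903323 = 8×1233248 + 37339
1233248 = 33×37339 + 1061
37339 = 35×1061 + 204
1061 = 5×204 + 41
204 = 4×41 + 40
41 = 1×40 + 1
40 = 40×1 + 0
gcd = 1, so a unique solution mod 167085904 exists.
Back-substitute for the Bézout coefficients:
1 = 41 − 40
1 = −204 + 5·41
1 = 5·1061 − 26·204
1 = −26·37339 + 915·1061
1 = 915·1233248 − 30221·37339
1 = −30221·9903323 + 242683·1233248
1 = 242683·21039894 − 515587·9903323
1 = −515587·73023005 + 1789444·21039894
1 = 1789444·167085904 − 4094475·73023005
So 73023005·(-4094475) ≡ 1 (mod 167085904), giving 73023005⁻¹ ≡ 162991429.
x ≡ 73023005⁻¹·161335349 ≡ 162991429·161335349 ≡ 92263753 (mod 167085904).

92263753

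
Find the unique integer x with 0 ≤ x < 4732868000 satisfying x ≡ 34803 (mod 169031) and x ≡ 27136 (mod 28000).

2711799136

Write x = 34803 + 169031·k. Then 169031·k ≡ 27136 − 34803 ≡ 20333 (mod 28000).
Need 169031⁻¹ mod 28000. Extended Euclid on (28000, 1031):
28000 = 27×1031 + 163
1031 = 6×163 + 53
163 = 3×53 + 4
53 = 13×4 + 1
4 = 4×1 + 0
Back-substitute:
1 = 53 − 13·4
1 = −13·163 + 40·53
1 = 40·1031 − 253·163
1 = −253·28000 + 6871·1031
169031⁻¹ ≡ 6871 (mod 28000), so k ≡ 6871·20333 ≡ 16043 (mod 28000).
x = 34803 + 169031·16043 = 2711799136.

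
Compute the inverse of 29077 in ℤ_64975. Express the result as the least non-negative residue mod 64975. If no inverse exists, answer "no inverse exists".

Run Euclid on (64975, 29077):
64975 = 2×29077 + 6821
29077 = 4×6821 + 1793
6821 = 3×1793 + 1442
1793 = 1×1442 + 351
1442 = 4×351 + 38
351 = 9×38 + 9
38 = 4×9 + 2
9 = 4×2 + 1
2 = 2×1 + 0
gcd = 1, so the inverse exists. Back-substitute:
1 = 9 − 4·2
1 = −4·38 + 17·9
1 = 17·351 − 157·38
1 = −157·1442 + 645·351
1 = 645·1793 − 802·1442
1 = −802·6821 + 3051·1793
1 = 3051·29077 − 13006·6821
1 = −13006·64975 + 29063·29077
So 29077·29063 ≡ 1 (mod 64975).

29063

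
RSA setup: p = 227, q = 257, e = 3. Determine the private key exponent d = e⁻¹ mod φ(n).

φ(n) = (p−1)(q−1) = 226·256 = 57856.
Need d with 3·d ≡ 1 (mod 57856). Apply the extended Euclidean algorithm:
57856 = 19285×3 + 1
3 = 3×1 + 0
Back-substitute:
1 = 57856 − 19285·3
So 3·(-19285) ≡ 1 (mod 57856), hence d ≡ -19285 ≡ 38571 (mod 57856).

38571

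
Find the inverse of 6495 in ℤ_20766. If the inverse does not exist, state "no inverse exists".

no inverse exists

Euclidean algorithm on 20766, 6495:
20766 = 3·6495 + 1281
6495 = 5·1281 + 90
1281 = 14·90 + 21
90 = 4·21 + 6
21 = 3·6 + 3
6 = 2·3 + 0
gcd(6495, 20766) = 3 ≠ 1, so 6495 has no multiplicative inverse modulo 20766.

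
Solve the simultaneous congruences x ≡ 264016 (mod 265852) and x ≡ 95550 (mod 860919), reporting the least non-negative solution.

Write x = 264016 + 265852·k. Then 265852·k ≡ 95550 − 264016 ≡ 692453 (mod 860919).
Need 265852⁻¹ mod 860919. Extended Euclid on (860919, 265852):
860919 = 3×265852 + 63363
265852 = 4×63363 + 12400
63363 = 5×12400 + 1363
12400 = 9×1363 + 133
1363 = 10×133 + 33
133 = 4×33 + 1
33 = 33×1 + 0
Back-substitute:
1 = 133 − 4·33
1 = −4·1363 + 41·133
1 = 41·12400 − 373·1363
1 = −373·63363 + 1906·12400
1 = 1906·265852 − 7997·63363
1 = −7997·860919 + 25897·265852
265852⁻¹ ≡ 25897 (mod 860919), so k ≡ 25897·692453 ≡ 373490 (mod 860919).
x = 264016 + 265852·373490 = 99293327496.

99293327496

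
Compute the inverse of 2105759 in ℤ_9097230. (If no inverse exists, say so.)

Apply the Euclidean algorithm to 9097230 and 2105759:
9097230 = 4×2105759 + 674194
2105759 = 3×674194 + 83177
674194 = 8×83177 + 8778
83177 = 9×8778 + 4175
8778 = 2×4175 + 428
4175 = 9×428 + 323
428 = 1×323 + 105
323 = 3×105 + 8
105 = 13×8 + 1
8 = 8×1 + 0
gcd = 1, so the inverse exists. Back-substitute:
1 = 105 − 13·8
1 = −13·323 + 40·105
1 = 40·428 − 53·323
1 = −53·4175 + 517·428
1 = 517·8778 − 1087·4175
1 = −1087·83177 + 10300·8778
1 = 10300·674194 − 83487·83177
1 = −83487·2105759 + 260761·674194
1 = 260761·9097230 − 1126531·2105759
So 2105759·(-1126531) ≡ 1 (mod 9097230), and -1126531 ≡ 7970699 (mod 9097230).

7970699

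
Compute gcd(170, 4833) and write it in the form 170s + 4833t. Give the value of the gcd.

1

Euclidean algorithm:
4833 = 28*170 + 73
170 = 2*73 + 24
73 = 3*24 + 1
24 = 24*1 + 0
gcd(170, 4833) = 1.
Express as a combination:
1 = 73 − 3·24
1 = −3·170 + 7·73
1 = 7·4833 − 199·170
So 1 = (7)·4833 + (-199)·170.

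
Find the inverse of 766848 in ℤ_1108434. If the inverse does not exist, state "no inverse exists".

Compute gcd(766848, 1108434):
1108434 = 1·766848 + 341586
766848 = 2·341586 + 83676
341586 = 4·83676 + 6882
83676 = 12·6882 + 1092
6882 = 6·1092 + 330
1092 = 3·330 + 102
330 = 3·102 + 24
102 = 4·24 + 6
24 = 4·6 + 0
gcd(766848, 1108434) = 6 ≠ 1, so 766848 has no multiplicative inverse modulo 1108434.

no inverse exists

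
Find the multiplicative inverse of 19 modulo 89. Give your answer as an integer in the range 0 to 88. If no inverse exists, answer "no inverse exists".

75

Extended Euclidean algorithm:
89 = 4·19 + 13
19 = 1·13 + 6
13 = 2·6 + 1
6 = 6·1 + 0
Since gcd(19, 89) = 1, back-substitute to write 1 as a combination:
1 = 13 − 2·6
1 = −2·19 + 3·13
1 = 3·89 − 14·19
Hence 19⁻¹ ≡ -14 ≡ 75 (mod 89).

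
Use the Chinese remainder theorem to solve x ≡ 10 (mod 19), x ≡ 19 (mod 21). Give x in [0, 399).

124

Write x = 10 + 19·k. Then 19·k ≡ 19 − 10 ≡ 9 (mod 21).
Need 19⁻¹ mod 21. Extended Euclid on (21, 19):
21 = 1×19 + 2
19 = 9×2 + 1
2 = 2×1 + 0
Back-substitute:
1 = 19 − 9·2
1 = −9·21 + 10·19
19⁻¹ ≡ 10 (mod 21), so k ≡ 10·9 ≡ 6 (mod 21).
x = 10 + 19·6 = 124.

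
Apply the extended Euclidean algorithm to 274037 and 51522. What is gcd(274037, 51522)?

Euclidean algorithm:
274037 = 5*51522 + 16427
51522 = 3*16427 + 2241
16427 = 7*2241 + 740
2241 = 3*740 + 21
740 = 35*21 + 5
21 = 4*5 + 1
5 = 5*1 + 0
gcd(274037, 51522) = 1.
Working backward:
1 = 21 − 4·5
1 = −4·740 + 141·21
1 = 141·2241 − 427·740
1 = −427·16427 + 3130·2241
1 = 3130·51522 − 9817·16427
1 = −9817·274037 + 52215·51522
So 1 = (-9817)·274037 + (52215)·51522.

1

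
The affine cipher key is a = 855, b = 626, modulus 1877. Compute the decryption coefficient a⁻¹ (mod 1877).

Extended Euclidean algorithm:
1877 = 2·855 + 167
855 = 5·167 + 20
167 = 8·20 + 7
20 = 2·7 + 6
7 = 1·6 + 1
6 = 6·1 + 0
gcd = 1, so the inverse exists. Back-substitute:
1 = 7 − 6
1 = −20 + 3·7
1 = 3·167 − 25·20
1 = −25·855 + 128·167
1 = 128·1877 − 281·855
Hence 855⁻¹ ≡ -281 ≡ 1596 (mod 1877).

1596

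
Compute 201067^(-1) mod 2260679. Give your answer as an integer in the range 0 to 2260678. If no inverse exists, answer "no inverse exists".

Extended Euclidean algorithm:
2260679 = 11·201067 + 48942
201067 = 4·48942 + 5299
48942 = 9·5299 + 1251
5299 = 4·1251 + 295
1251 = 4·295 + 71
295 = 4·71 + 11
71 = 6·11 + 5
11 = 2·5 + 1
5 = 5·1 + 0
The gcd is 1. Working backward:
1 = 11 − 2·5
1 = −2·71 + 13·11
1 = 13·295 − 54·71
1 = −54·1251 + 229·295
1 = 229·5299 − 970·1251
1 = −970·48942 + 8959·5299
1 = 8959·201067 − 36806·48942
1 = −36806·2260679 + 413825·201067
So 201067·413825 ≡ 1 (mod 2260679).

413825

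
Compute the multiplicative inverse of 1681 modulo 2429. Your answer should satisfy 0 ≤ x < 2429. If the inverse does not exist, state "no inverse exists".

302

Run Euclid on (2429, 1681):
2429 = 1·1681 + 748
1681 = 2·748 + 185
748 = 4·185 + 8
185 = 23·8 + 1
8 = 8·1 + 0
gcd = 1, so the inverse exists. Back-substitute:
1 = 185 − 23·8
1 = −23·748 + 93·185
1 = 93·1681 − 209·748
1 = −209·2429 + 302·1681
So 1681·302 ≡ 1 (mod 2429).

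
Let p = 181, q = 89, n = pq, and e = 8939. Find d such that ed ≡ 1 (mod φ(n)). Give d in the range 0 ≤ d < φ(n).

6179

φ(n) = (p−1)(q−1) = 180·88 = 15840.
Need d with 8939·d ≡ 1 (mod 15840). Apply the extended Euclidean algorithm:
15840 = 1·8939 + 6901
8939 = 1·6901 + 2038
6901 = 3·2038 + 787
2038 = 2·787 + 464
787 = 1·464 + 323
464 = 1·323 + 141
323 = 2·141 + 41
141 = 3·41 + 18
41 = 2·18 + 5
18 = 3·5 + 3
5 = 1·3 + 2
3 = 1·2 + 1
2 = 2·1 + 0
Back-substitute:
1 = 3 − 2
1 = −5 + 2·3
1 = 2·18 − 7·5
1 = −7·41 + 16·18
1 = 16·141 − 55·41
1 = −55·323 + 126·141
1 = 126·464 − 181·323
1 = −181·787 + 307·464
1 = 307·2038 − 795·787
1 = −795·6901 + 2692·2038
1 = 2692·8939 − 3487·6901
1 = −3487·15840 + 6179·8939
So 8939·6179 ≡ 1 (mod 15840), hence d = 6179.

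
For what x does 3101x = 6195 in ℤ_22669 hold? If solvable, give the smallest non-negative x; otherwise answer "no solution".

12232

First find gcd(3101, 22669):
22669 = 7*3101 + 962
3101 = 3*962 + 215
962 = 4*215 + 102
215 = 2*102 + 11
102 = 9*11 + 3
11 = 3*3 + 2
3 = 1*2 + 1
2 = 2*1 + 0
gcd = 1, so a unique solution mod 22669 exists.
Back-substitute for the Bézout coefficients:
1 = 3 − 2
1 = −11 + 4·3
1 = 4·102 − 37·11
1 = −37·215 + 78·102
1 = 78·962 − 349·215
1 = −349·3101 + 1125·962
1 = 1125·22669 − 8224·3101
So 3101·(-8224) ≡ 1 (mod 22669), giving 3101⁻¹ ≡ 14445.
x ≡ 3101⁻¹·6195 ≡ 14445·6195 ≡ 12232 (mod 22669).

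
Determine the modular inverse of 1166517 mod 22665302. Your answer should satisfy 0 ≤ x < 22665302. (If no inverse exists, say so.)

Euclidean algorithm on 22665302, 1166517:
22665302 = 19×1166517 + 501479
1166517 = 2×501479 + 163559
501479 = 3×163559 + 10802
163559 = 15×10802 + 1529
10802 = 7×1529 + 99
1529 = 15×99 + 44
99 = 2×44 + 11
44 = 4×11 + 0
gcd(1166517, 22665302) = 11 ≠ 1, so 1166517 has no multiplicative inverse modulo 22665302.

no inverse exists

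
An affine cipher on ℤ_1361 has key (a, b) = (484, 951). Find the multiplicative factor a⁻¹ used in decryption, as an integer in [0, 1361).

gcd(1361, 484) by repeated division:
1361 = 2*484 + 393
484 = 1*393 + 91
393 = 4*91 + 29
91 = 3*29 + 4
29 = 7*4 + 1
4 = 4*1 + 0
Since gcd(484, 1361) = 1, back-substitute to write 1 as a combination:
1 = 29 − 7·4
1 = −7·91 + 22·29
1 = 22·393 − 95·91
1 = −95·484 + 117·393
1 = 117·1361 − 329·484
Hence 484⁻¹ ≡ -329 ≡ 1032 (mod 1361).

1032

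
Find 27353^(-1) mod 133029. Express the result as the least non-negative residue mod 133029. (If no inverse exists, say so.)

gcd(133029, 27353) by repeated division:
133029 = 4×27353 + 23617
27353 = 1×23617 + 3736
23617 = 6×3736 + 1201
3736 = 3×1201 + 133
1201 = 9×133 + 4
133 = 33×4 + 1
4 = 4×1 + 0
Since gcd(27353, 133029) = 1, back-substitute to write 1 as a combination:
1 = 133 − 33·4
1 = −33·1201 + 298·133
1 = 298·3736 − 927·1201
1 = −927·23617 + 5860·3736
1 = 5860·27353 − 6787·23617
1 = −6787·133029 + 33008·27353
So 27353·33008 ≡ 1 (mod 133029).

33008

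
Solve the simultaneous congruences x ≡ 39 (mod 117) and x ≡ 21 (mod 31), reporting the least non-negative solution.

858

Write x = 39 + 117·k. Then 117·k ≡ 21 − 39 ≡ 13 (mod 31).
Need 117⁻¹ mod 31. Extended Euclid on (31, 24):
31 = 1*24 + 7
24 = 3*7 + 3
7 = 2*3 + 1
3 = 3*1 + 0
Back-substitute:
1 = 7 − 2·3
1 = −2·24 + 7·7
1 = 7·31 − 9·24
117⁻¹ ≡ 22 (mod 31), so k ≡ 22·13 ≡ 7 (mod 31).
x = 39 + 117·7 = 858.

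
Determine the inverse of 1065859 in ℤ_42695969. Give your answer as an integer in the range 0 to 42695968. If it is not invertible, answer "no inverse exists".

21989370

Run Euclid on (42695969, 1065859):
42695969 = 40*1065859 + 61609
1065859 = 17*61609 + 18506
61609 = 3*18506 + 6091
18506 = 3*6091 + 233
6091 = 26*233 + 33
233 = 7*33 + 2
33 = 16*2 + 1
2 = 2*1 + 0
The gcd is 1. Working backward:
1 = 33 − 16·2
1 = −16·233 + 113·33
1 = 113·6091 − 2954·233
1 = −2954·18506 + 8975·6091
1 = 8975·61609 − 29879·18506
1 = −29879·1065859 + 516918·61609
1 = 516918·42695969 − 20706599·1065859
Thus 1065859·(-20706599) ≡ 1 (mod 42695969); reducing, -20706599 mod 42695969 = 21989370.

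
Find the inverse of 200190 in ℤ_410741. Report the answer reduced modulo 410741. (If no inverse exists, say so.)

173002

Apply the Euclidean algorithm to 410741 and 200190:
410741 = 2*200190 + 10361
200190 = 19*10361 + 3331
10361 = 3*3331 + 368
3331 = 9*368 + 19
368 = 19*19 + 7
19 = 2*7 + 5
7 = 1*5 + 2
5 = 2*2 + 1
2 = 2*1 + 0
gcd = 1, so the inverse exists. Back-substitute:
1 = 5 − 2·2
1 = −2·7 + 3·5
1 = 3·19 − 8·7
1 = −8·368 + 155·19
1 = 155·3331 − 1403·368
1 = −1403·10361 + 4364·3331
1 = 4364·200190 − 84319·10361
1 = −84319·410741 + 173002·200190
So 200190·173002 ≡ 1 (mod 410741).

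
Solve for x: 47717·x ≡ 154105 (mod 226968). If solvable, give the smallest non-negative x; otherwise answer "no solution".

First find gcd(47717, 226968):
226968 = 4*47717 + 36100
47717 = 1*36100 + 11617
36100 = 3*11617 + 1249
11617 = 9*1249 + 376
1249 = 3*376 + 121
376 = 3*121 + 13
121 = 9*13 + 4
13 = 3*4 + 1
4 = 4*1 + 0
gcd = 1, so a unique solution mod 226968 exists.
Back-substitute for the Bézout coefficients:
1 = 13 − 3·4
1 = −3·121 + 28·13
1 = 28·376 − 87·121
1 = −87·1249 + 289·376
1 = 289·11617 − 2688·1249
1 = −2688·36100 + 8353·11617
1 = 8353·47717 − 11041·36100
1 = −11041·226968 + 52517·47717
So 47717·(52517) ≡ 1 (mod 226968), giving 47717⁻¹ ≡ 52517.
x ≡ 47717⁻¹·154105 ≡ 52517·154105 ≡ 134309 (mod 226968).

134309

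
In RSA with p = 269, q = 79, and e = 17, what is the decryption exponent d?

3689

φ(n) = (p−1)(q−1) = 268·78 = 20904.
Need d with 17·d ≡ 1 (mod 20904). Apply the extended Euclidean algorithm:
20904 = 1229·17 + 11
17 = 1·11 + 6
11 = 1·6 + 5
6 = 1·5 + 1
5 = 5·1 + 0
Back-substitute:
1 = 6 − 5
1 = −11 + 2·6
1 = 2·17 − 3·11
1 = −3·20904 + 3689·17
So 17·3689 ≡ 1 (mod 20904), hence d = 3689.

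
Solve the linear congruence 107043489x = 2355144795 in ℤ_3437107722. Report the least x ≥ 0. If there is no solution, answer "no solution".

First find gcd(107043489, 3437107722):
3437107722 = 32×107043489 + 11716074
107043489 = 9×11716074 + 1598823
11716074 = 7×1598823 + 524313
1598823 = 3×524313 + 25884
524313 = 20×25884 + 6633
25884 = 3×6633 + 5985
6633 = 1×5985 + 648
5985 = 9×648 + 153
648 = 4×153 + 36
153 = 4×36 + 9
36 = 4×9 + 0
gcd = 9 and 9 | 2355144795, so solutions exist. Divide through by 9: 11893721x ≡ 261682755 (mod 381900858).
Now find 11893721⁻¹ mod 381900858:
381900858 = 32*11893721 + 1301786
11893721 = 9*1301786 + 177647
1301786 = 7*177647 + 58257
177647 = 3*58257 + 2876
58257 = 20*2876 + 737
2876 = 3*737 + 665
737 = 1*665 + 72
665 = 9*72 + 17
72 = 4*17 + 4
17 = 4*4 + 1
4 = 4*1 + 0
Back-substitute:
1 = 17 − 4·4
1 = −4·72 + 17·17
1 = 17·665 − 157·72
1 = −157·737 + 174·665
1 = 174·2876 − 679·737
1 = −679·58257 + 13754·2876
1 = 13754·177647 − 41941·58257
1 = −41941·1301786 + 307341·177647
1 = 307341·11893721 − 2808010·1301786
1 = −2808010·381900858 + 90163661·11893721
So 11893721⁻¹ ≡ 90163661 (mod 381900858).
Then x ≡ 90163661·261682755 ≡ 254337639 (mod 381900858); the smallest non-negative solution is x = 254337639.

254337639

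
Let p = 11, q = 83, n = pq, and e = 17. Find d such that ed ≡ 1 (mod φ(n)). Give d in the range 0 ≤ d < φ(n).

φ(n) = (p−1)(q−1) = 10·82 = 820.
Need d with 17·d ≡ 1 (mod 820). Apply the extended Euclidean algorithm:
820 = 48*17 + 4
17 = 4*4 + 1
4 = 4*1 + 0
Back-substitute:
1 = 17 − 4·4
1 = −4·820 + 193·17
So 17·193 ≡ 1 (mod 820), hence d = 193.

193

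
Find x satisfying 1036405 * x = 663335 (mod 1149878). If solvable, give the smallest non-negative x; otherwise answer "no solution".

First find gcd(1036405, 1149878):
1149878 = 1·1036405 + 113473
1036405 = 9·113473 + 15148
113473 = 7·15148 + 7437
15148 = 2·7437 + 274
7437 = 27·274 + 39
274 = 7·39 + 1
39 = 39·1 + 0
gcd = 1, so a unique solution mod 1149878 exists.
Back-substitute for the Bézout coefficients:
1 = 274 − 7·39
1 = −7·7437 + 190·274
1 = 190·15148 − 387·7437
1 = −387·113473 + 2899·15148
1 = 2899·1036405 − 26478·113473
1 = −26478·1149878 + 29377·1036405
So 1036405·(29377) ≡ 1 (mod 1149878), giving 1036405⁻¹ ≡ 29377.
x ≡ 1036405⁻¹·663335 ≡ 29377·663335 ≡ 959707 (mod 1149878).

959707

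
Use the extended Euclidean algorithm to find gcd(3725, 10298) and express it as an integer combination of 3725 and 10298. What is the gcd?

1

Repeated division:
10298 = 2×3725 + 2848
3725 = 1×2848 + 877
2848 = 3×877 + 217
877 = 4×217 + 9
217 = 24×9 + 1
9 = 9×1 + 0
gcd(3725, 10298) = 1.
Working backward:
1 = 217 − 24·9
1 = −24·877 + 97·217
1 = 97·2848 − 315·877
1 = −315·3725 + 412·2848
1 = 412·10298 − 1139·3725
So 1 = (412)·10298 + (-1139)·3725.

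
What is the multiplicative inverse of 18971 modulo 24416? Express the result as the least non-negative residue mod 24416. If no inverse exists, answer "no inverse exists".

5363

gcd(24416, 18971) by repeated division:
24416 = 1*18971 + 5445
18971 = 3*5445 + 2636
5445 = 2*2636 + 173
2636 = 15*173 + 41
173 = 4*41 + 9
41 = 4*9 + 5
9 = 1*5 + 4
5 = 1*4 + 1
4 = 4*1 + 0
Since gcd(18971, 24416) = 1, back-substitute to write 1 as a combination:
1 = 5 − 4
1 = −9 + 2·5
1 = 2·41 − 9·9
1 = −9·173 + 38·41
1 = 38·2636 − 579·173
1 = −579·5445 + 1196·2636
1 = 1196·18971 − 4167·5445
1 = −4167·24416 + 5363·18971
So 18971·5363 ≡ 1 (mod 24416).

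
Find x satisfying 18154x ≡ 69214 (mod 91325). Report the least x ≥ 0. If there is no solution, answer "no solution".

90866

First find gcd(18154, 91325):
91325 = 5×18154 + 555
18154 = 32×555 + 394
555 = 1×394 + 161
394 = 2×161 + 72
161 = 2×72 + 17
72 = 4×17 + 4
17 = 4×4 + 1
4 = 4×1 + 0
gcd = 1, so a unique solution mod 91325 exists.
Back-substitute for the Bézout coefficients:
1 = 17 − 4·4
1 = −4·72 + 17·17
1 = 17·161 − 38·72
1 = −38·394 + 93·161
1 = 93·555 − 131·394
1 = −131·18154 + 4285·555
1 = 4285·91325 − 21556·18154
So 18154·(-21556) ≡ 1 (mod 91325), giving 18154⁻¹ ≡ 69769.
x ≡ 18154⁻¹·69214 ≡ 69769·69214 ≡ 90866 (mod 91325).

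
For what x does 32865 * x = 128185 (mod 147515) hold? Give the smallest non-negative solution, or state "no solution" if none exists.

First find gcd(32865, 147515):
147515 = 4·32865 + 16055
32865 = 2·16055 + 755
16055 = 21·755 + 200
755 = 3·200 + 155
200 = 1·155 + 45
155 = 3·45 + 20
45 = 2·20 + 5
20 = 4·5 + 0
gcd = 5 and 5 | 128185, so solutions exist. Divide through by 5: 6573x ≡ 25637 (mod 29503).
Now find 6573⁻¹ mod 29503:
29503 = 4·6573 + 3211
6573 = 2·3211 + 151
3211 = 21·151 + 40
151 = 3·40 + 31
40 = 1·31 + 9
31 = 3·9 + 4
9 = 2·4 + 1
4 = 4·1 + 0
Back-substitute:
1 = 9 − 2·4
1 = −2·31 + 7·9
1 = 7·40 − 9·31
1 = −9·151 + 34·40
1 = 34·3211 − 723·151
1 = −723·6573 + 1480·3211
1 = 1480·29503 − 6643·6573
So 6573·(-6643) ≡ 1 (mod 29503), i.e. 6573⁻¹ ≡ 22860.
Then x ≡ 22860·25637 ≡ 14228 (mod 29503); the smallest non-negative solution is x = 14228.

14228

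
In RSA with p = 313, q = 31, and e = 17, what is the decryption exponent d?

φ(n) = (p−1)(q−1) = 312·30 = 9360.
Need d with 17·d ≡ 1 (mod 9360). Apply the extended Euclidean algorithm:
9360 = 550×17 + 10
17 = 1×10 + 7
10 = 1×7 + 3
7 = 2×3 + 1
3 = 3×1 + 0
Back-substitute:
1 = 7 − 2·3
1 = −2·10 + 3·7
1 = 3·17 − 5·10
1 = −5·9360 + 2753·17
So 17·2753 ≡ 1 (mod 9360), hence d = 2753.

2753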